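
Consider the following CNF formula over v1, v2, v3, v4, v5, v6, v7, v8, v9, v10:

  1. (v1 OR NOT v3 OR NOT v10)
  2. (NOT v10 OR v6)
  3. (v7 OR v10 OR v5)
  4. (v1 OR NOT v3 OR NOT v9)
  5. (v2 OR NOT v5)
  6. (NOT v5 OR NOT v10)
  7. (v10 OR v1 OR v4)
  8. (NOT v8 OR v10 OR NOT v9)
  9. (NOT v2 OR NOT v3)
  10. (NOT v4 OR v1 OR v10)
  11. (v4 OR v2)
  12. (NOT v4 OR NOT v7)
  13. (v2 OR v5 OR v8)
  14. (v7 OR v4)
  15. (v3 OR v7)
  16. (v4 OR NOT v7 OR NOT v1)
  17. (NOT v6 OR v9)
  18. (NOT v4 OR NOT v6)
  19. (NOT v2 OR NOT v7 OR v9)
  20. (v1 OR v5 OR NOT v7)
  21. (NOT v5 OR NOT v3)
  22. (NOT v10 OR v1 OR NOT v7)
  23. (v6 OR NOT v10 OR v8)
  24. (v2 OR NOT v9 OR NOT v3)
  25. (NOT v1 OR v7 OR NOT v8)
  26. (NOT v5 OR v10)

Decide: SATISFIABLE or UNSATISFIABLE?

v10 = True:
  propagation gives v6=True, v5=False, v9=True, v4=False; an empty clause results — contradiction.
v10 = False:
  propagation gives v5=False, v7=True, v4=False, v1=True; an empty clause results — contradiction.
Every branch closes, so no satisfying assignment exists.

UNSATISFIABLE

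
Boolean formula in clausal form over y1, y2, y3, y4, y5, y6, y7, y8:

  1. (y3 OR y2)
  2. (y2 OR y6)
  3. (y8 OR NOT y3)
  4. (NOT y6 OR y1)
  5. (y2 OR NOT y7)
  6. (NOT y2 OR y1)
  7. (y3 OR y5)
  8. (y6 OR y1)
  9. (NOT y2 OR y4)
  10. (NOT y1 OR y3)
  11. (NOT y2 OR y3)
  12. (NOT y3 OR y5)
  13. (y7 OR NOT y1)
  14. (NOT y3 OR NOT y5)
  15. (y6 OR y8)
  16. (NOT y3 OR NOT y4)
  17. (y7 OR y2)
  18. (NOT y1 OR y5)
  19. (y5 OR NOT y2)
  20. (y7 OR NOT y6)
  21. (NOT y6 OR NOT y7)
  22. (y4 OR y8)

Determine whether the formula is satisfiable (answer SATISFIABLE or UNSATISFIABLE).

y2 = True:
  propagation gives y1=True, y4=True, y3=True; an empty clause results — contradiction.
y2 = False:
  propagation gives y3=True, y6=True, y8=True, y1=True; an empty clause results — contradiction.
Every branch closes, so no satisfying assignment exists.

UNSATISFIABLE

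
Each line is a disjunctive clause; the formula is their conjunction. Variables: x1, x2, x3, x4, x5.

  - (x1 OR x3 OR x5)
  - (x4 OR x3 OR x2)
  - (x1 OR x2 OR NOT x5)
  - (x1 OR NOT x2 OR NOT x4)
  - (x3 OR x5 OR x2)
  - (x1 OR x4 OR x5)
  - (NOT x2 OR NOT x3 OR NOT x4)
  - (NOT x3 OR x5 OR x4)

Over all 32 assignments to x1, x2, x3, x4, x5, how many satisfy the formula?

12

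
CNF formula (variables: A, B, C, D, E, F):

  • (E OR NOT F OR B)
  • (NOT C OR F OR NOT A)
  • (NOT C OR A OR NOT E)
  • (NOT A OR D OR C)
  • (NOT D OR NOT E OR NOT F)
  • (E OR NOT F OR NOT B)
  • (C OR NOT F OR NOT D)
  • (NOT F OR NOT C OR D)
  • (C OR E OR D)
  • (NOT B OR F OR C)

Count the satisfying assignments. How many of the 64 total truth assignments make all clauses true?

Case analysis on C and F:
  C=T, F=T: a clause becomes empty — 0.
  C=T, F=F: remaining (A,B,D,E) ∈ {(F,F,F,F); (F,F,T,F); (F,T,F,F); (F,T,T,F)} — 4.
  C=F, F=T: remaining (A,B,D,E) ∈ {(F,F,F,T); (F,T,F,T)} — 2.
  C=F, F=F: 5 of the 16 assignments to (A,B,D,E) work.
Total: 0 + 4 + 2 + 5 = 11.

11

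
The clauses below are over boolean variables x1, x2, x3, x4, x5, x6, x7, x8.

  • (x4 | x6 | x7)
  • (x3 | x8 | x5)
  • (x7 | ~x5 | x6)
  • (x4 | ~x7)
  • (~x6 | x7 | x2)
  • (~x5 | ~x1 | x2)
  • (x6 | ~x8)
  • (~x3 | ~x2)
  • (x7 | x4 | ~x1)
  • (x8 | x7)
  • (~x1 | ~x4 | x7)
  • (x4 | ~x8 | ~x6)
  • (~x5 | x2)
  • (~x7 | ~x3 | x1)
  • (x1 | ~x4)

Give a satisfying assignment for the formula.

x1 = True, x2 = False, x3 = True, x4 = True, x5 = False, x6 = False, x7 = True, x8 = False

Check each clause:
  1. (x7 | x6 | x4) — x4 is true.
  2. (x3 | x5 | x8) — x3 is true.
  3. (x7 | x6 | ~x5) — ~x5 is true.
  4. (~x7 | x4) — x4 is true.
  5. (x7 | x2 | ~x6) — ~x6 is true.
  6. (~x1 | ~x5 | x2) — ~x5 is true.
  7. (~x8 | x6) — ~x8 is true.
  8. (~x3 | ~x2) — ~x2 is true.
  9. (~x1 | x4 | x7) — x4 is true.
  10. (x8 | x7) — x7 is true.
  11. (x7 | ~x1 | ~x4) — x7 is true.
  12. (~x6 | ~x8 | x4) — ~x8 is true.
  13. (x2 | ~x5) — ~x5 is true.
  14. (~x7 | ~x3 | x1) — x1 is true.
  15. (x1 | ~x4) — x1 is true.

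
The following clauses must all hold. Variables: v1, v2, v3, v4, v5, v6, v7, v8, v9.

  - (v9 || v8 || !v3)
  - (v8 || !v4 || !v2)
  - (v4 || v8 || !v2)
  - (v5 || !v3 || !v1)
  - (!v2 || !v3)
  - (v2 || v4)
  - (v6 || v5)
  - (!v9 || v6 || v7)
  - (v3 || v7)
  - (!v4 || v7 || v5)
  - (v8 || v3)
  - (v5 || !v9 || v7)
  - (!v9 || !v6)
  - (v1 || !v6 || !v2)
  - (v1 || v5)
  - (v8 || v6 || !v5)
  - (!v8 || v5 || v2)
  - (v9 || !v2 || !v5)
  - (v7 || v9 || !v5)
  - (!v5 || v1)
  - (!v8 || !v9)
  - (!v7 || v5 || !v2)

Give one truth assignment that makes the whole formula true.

Try v1 = True.
The remaining clauses are satisfied by v2 = False, v3 = False, v4 = True, v5 = True, v6 = False, v7 = True, v8 = True, v9 = False.
Every clause has at least one true literal under this assignment.

v1=1, v2=0, v3=0, v4=1, v5=1, v6=0, v7=1, v8=1, v9=0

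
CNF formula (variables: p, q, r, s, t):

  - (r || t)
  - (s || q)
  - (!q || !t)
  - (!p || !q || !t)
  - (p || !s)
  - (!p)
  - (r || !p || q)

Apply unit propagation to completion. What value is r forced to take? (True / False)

(!p) is a unit clause: p = False.
From (p || !s) and p = False: s = False.
(s || q): since s = False, the clause reduces to (q). q = True.
(!t || !q) with q = True leaves only !t, so t = False.
(t || r) with t = False leaves only r, so r = True.

True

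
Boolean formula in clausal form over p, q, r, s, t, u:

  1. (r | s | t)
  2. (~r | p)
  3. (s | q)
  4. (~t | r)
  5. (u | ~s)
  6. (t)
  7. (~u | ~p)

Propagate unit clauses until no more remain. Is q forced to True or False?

True

Unit clause (t) sets t = True.
(r | ~t): since t = True, the clause reduces to (r). r = True.
From (~r | p) and r = True: p = True.
From (~u | ~p) and p = True: u = False.
(u | ~s) with u = False leaves only ~s, so s = False.
In (q | s), s is now false; q must hold, so q = True.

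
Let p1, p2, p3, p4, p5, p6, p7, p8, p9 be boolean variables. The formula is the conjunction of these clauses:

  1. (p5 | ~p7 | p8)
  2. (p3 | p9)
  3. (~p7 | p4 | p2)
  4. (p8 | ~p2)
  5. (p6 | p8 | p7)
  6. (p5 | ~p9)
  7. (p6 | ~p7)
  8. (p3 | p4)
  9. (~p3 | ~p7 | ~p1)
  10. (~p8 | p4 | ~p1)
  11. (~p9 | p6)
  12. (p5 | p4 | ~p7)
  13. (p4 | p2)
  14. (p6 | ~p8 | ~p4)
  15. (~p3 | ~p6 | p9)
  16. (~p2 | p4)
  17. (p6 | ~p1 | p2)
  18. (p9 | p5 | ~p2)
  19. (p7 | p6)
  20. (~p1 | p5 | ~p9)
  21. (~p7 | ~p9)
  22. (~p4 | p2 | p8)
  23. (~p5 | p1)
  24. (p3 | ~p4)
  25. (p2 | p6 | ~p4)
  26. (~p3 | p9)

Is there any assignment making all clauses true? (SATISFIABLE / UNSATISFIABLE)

Branch on p1: take p1 = True.
For the remaining variables, p2 = False, p3 = True, p4 = True, p5 = True, p6 = True, p7 = False, p8 = True, p9 = True works.
So p1 = 1, p2 = 0, p3 = 1, p4 = 1, p5 = 1, p6 = 1, p7 = 0, p8 = 1, p9 = 1 is a satisfying assignment.

SATISFIABLE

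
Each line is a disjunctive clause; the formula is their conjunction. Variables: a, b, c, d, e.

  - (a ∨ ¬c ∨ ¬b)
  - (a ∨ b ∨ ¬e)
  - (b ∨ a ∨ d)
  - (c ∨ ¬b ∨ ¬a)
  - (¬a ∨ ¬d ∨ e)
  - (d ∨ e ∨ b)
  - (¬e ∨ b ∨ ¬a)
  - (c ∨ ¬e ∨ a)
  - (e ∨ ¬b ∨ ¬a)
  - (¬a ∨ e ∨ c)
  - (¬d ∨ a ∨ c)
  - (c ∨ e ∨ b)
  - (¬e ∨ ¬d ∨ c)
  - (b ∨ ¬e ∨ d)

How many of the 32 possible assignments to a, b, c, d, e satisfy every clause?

4

The models are:
  a=F b=F c=T d=T e=F
  a=F b=T c=F d=F e=F
  a=T b=T c=T d=F e=T
  a=T b=T c=T d=T e=T
That's 4 in total.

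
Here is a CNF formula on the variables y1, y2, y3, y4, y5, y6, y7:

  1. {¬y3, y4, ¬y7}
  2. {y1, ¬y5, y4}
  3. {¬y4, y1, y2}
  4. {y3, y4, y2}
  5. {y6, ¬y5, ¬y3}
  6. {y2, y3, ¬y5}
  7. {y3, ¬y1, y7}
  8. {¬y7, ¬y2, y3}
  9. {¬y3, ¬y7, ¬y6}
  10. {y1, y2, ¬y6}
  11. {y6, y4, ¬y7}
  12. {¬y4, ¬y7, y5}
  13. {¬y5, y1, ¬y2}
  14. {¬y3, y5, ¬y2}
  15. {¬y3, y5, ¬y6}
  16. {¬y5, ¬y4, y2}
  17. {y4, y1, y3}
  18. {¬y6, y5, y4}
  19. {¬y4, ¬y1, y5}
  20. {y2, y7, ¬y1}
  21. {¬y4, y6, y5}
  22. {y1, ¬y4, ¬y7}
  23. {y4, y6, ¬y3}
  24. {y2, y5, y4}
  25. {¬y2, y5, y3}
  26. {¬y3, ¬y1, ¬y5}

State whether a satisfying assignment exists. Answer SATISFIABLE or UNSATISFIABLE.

UNSATISFIABLE

y4 = True:
  y5 = True:
    propagation gives y2=True, y1=True, y3=False, y7=True; an empty clause results — contradiction.
  y5 = False:
    propagation gives y7=False, y1=False, y2=True, y3=False; an empty clause results — contradiction.
y4 = False:
  y3 = True:
    propagation gives y7=False, y6=True, y5=True, y1=True; an empty clause results — contradiction.
  y3 = False:
    propagation gives y2=True, y7=False, y1=False; an empty clause results — contradiction.
Every branch closes, so no satisfying assignment exists.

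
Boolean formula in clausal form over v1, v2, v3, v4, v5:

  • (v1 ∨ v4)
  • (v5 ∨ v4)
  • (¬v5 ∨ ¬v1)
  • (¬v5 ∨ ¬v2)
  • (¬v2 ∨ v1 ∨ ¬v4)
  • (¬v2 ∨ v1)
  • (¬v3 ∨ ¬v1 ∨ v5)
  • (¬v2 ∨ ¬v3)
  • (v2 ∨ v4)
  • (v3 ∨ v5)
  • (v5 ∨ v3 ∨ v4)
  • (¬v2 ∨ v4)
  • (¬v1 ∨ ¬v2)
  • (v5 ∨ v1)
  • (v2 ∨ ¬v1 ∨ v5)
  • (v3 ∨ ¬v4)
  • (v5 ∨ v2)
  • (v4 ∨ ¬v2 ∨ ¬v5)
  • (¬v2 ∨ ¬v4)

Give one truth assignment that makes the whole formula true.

v1=False  v2=False  v3=True  v4=True  v5=True

Check each clause:
  1. (v4 ∨ v1) — v4 is true.
  2. (v4 ∨ v5) — v4 is true.
  3. (¬v5 ∨ ¬v1) — ¬v1 is true.
  4. (¬v5 ∨ ¬v2) — ¬v2 is true.
  5. (v1 ∨ ¬v2 ∨ ¬v4) — ¬v2 is true.
  6. (v1 ∨ ¬v2) — ¬v2 is true.
  7. (¬v3 ∨ v5 ∨ ¬v1) — v5 is true.
  8. (¬v2 ∨ ¬v3) — ¬v2 is true.
  9. (v4 ∨ v2) — v4 is true.
  10. (v3 ∨ v5) — v3 is true.
  11. (v3 ∨ v4 ∨ v5) — v3 is true.
  12. (v4 ∨ ¬v2) — v4 is true.
  13. (¬v2 ∨ ¬v1) — ¬v2 is true.
  14. (v5 ∨ v1) — v5 is true.
  15. (v2 ∨ v5 ∨ ¬v1) — v5 is true.
  16. (v3 ∨ ¬v4) — v3 is true.
  17. (v5 ∨ v2) — v5 is true.
  18. (v4 ∨ ¬v2 ∨ ¬v5) — v4 is true.
  19. (¬v2 ∨ ¬v4) — ¬v2 is true.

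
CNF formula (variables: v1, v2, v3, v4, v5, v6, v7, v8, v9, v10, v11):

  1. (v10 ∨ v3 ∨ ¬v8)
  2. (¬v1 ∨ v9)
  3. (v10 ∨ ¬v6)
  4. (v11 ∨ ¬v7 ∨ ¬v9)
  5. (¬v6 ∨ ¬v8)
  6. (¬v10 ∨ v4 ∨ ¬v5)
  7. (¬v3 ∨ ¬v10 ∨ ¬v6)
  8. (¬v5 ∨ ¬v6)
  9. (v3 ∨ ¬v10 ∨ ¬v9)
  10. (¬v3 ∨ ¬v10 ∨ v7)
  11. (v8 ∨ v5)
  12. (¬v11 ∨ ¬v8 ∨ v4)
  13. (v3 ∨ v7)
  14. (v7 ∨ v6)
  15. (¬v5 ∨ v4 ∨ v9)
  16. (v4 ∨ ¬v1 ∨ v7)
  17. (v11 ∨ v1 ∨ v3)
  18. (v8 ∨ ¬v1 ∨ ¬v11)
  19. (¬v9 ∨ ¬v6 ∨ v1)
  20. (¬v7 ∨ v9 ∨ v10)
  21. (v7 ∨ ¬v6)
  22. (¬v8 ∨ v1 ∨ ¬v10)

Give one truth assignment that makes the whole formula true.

v1=T  v2=F  v3=T  v4=T  v5=T  v6=F  v7=T  v8=T  v9=T  v10=T  v11=T

v4 occurs only positively in the remaining clauses — set v4 = True.
Set v1 = True and propagate.
  then v9 is forced to True.
For the remaining variables, v2 = False, v3 = True, v5 = True, v6 = False, v7 = True, v8 = True, v10 = True, v11 = True works.
Check each clause:
  1. (v3 ∨ ¬v8 ∨ v10) — v10 is true.
  2. (¬v1 ∨ v9) — v9 is true.
  3. (v10 ∨ ¬v6) — ¬v6 is true.
  4. (¬v9 ∨ ¬v7 ∨ v11) — v11 is true.
  5. (¬v8 ∨ ¬v6) — ¬v6 is true.
  6. (¬v10 ∨ v4 ∨ ¬v5) — v4 is true.
  7. (¬v10 ∨ ¬v6 ∨ ¬v3) — ¬v6 is true.
  8. (¬v6 ∨ ¬v5) — ¬v6 is true.
  9. (¬v9 ∨ v3 ∨ ¬v10) — v3 is true.
  10. (¬v3 ∨ ¬v10 ∨ v7) — v7 is true.
  11. (v5 ∨ v8) — v8 is true.
  12. (¬v8 ∨ ¬v11 ∨ v4) — v4 is true.
  13. (v7 ∨ v3) — v3 is true.
  14. (v6 ∨ v7) — v7 is true.
  15. (v9 ∨ v4 ∨ ¬v5) — v9 is true.
  16. (v4 ∨ ¬v1 ∨ v7) — v4 is true.
  17. (v1 ∨ v11 ∨ v3) — v11 is true.
  18. (¬v11 ∨ v8 ∨ ¬v1) — v8 is true.
  19. (¬v9 ∨ v1 ∨ ¬v6) — v1 is true.
  20. (¬v7 ∨ v9 ∨ v10) — v9 is true.
  21. (v7 ∨ ¬v6) — ¬v6 is true.
  22. (v1 ∨ ¬v10 ∨ ¬v8) — v1 is true.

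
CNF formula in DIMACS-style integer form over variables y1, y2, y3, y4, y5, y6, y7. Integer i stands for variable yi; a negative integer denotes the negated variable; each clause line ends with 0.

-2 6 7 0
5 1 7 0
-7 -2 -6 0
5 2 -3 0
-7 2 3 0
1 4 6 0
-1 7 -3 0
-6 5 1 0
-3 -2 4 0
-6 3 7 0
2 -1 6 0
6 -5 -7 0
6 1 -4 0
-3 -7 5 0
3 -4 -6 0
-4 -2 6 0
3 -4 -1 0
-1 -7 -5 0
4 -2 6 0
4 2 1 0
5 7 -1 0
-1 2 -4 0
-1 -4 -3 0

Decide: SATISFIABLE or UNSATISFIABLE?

SATISFIABLE

Try y1 = False.
Set y2 = False and propagate.
  then y4 is forced to True.
  then y6 is forced to True.
  then y5 is forced to True.
  then y3 is forced to True.
y7 is now unconstrained; take y7 = True.
So y1=False, y2=False, y3=True, y4=True, y5=True, y6=True, y7=True is a satisfying assignment.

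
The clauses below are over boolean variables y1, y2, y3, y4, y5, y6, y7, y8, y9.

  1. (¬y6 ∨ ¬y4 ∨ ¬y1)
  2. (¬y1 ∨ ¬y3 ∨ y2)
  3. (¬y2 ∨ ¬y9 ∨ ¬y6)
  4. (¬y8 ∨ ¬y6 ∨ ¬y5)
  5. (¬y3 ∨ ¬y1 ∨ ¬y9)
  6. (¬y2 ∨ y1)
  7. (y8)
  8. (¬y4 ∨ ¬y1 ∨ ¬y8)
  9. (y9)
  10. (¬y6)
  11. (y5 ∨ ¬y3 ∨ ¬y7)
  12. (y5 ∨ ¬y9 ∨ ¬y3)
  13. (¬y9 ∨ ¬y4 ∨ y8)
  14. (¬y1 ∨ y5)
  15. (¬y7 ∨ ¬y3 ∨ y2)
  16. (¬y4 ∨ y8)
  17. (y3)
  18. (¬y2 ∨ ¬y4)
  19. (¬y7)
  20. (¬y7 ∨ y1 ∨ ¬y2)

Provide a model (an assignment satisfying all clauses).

Unit propagation: (y8) forces y8 = True.
Unit propagation: (y9) forces y9 = True.
Unit propagation: (¬y6) forces y6 = False.
The clause (y3) is unit: y3 must be True.
(¬y1) is a unit clause, so y1 = False.
Unit propagation: (¬y2) forces y2 = False.
Unit propagation: (y5) forces y5 = True.
The clause (¬y7) is unit: y7 must be False.
y4 is now unconstrained; take y4 = False.
Check each clause:
  1. (¬y6 ∨ ¬y4 ∨ ¬y1) — ¬y6 is true.
  2. (¬y1 ∨ y2 ∨ ¬y3) — ¬y1 is true.
  3. (¬y9 ∨ ¬y6 ∨ ¬y2) — ¬y6 is true.
  4. (¬y6 ∨ ¬y5 ∨ ¬y8) — ¬y6 is true.
  5. (¬y9 ∨ ¬y1 ∨ ¬y3) — ¬y1 is true.
  6. (¬y2 ∨ y1) — ¬y2 is true.
  7. (y8) — y8 is true.
  8. (¬y1 ∨ ¬y8 ∨ ¬y4) — ¬y4 is true.
  9. (y9) — y9 is true.
  10. (¬y6) — ¬y6 is true.
  11. (¬y3 ∨ ¬y7 ∨ y5) — ¬y7 is true.
  12. (¬y3 ∨ ¬y9 ∨ y5) — y5 is true.
  13. (y8 ∨ ¬y9 ∨ ¬y4) — y8 is true.
  14. (y5 ∨ ¬y1) — y5 is true.
  15. (¬y3 ∨ ¬y7 ∨ y2) — ¬y7 is true.
  16. (¬y4 ∨ y8) — y8 is true.
  17. (y3) — y3 is true.
  18. (¬y4 ∨ ¬y2) — ¬y4 is true.
  19. (¬y7) — ¬y7 is true.
  20. (¬y7 ∨ y1 ∨ ¬y2) — ¬y7 is true.

y1 = F, y2 = F, y3 = T, y4 = F, y5 = T, y6 = F, y7 = F, y8 = T, y9 = T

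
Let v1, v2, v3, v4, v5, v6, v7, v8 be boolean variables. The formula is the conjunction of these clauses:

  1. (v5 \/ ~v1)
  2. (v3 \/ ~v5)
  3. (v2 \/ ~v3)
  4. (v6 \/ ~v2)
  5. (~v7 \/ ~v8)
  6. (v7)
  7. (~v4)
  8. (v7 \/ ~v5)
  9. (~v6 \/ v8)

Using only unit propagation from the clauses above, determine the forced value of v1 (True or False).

(v7) stands alone — v7 = True.
(~v7 \/ ~v8): since v7 = True, the clause reduces to (~v8). v8 = False.
(~v4) is a unit clause: v4 = False.
From (v8 \/ ~v6) and v8 = False: v6 = False.
From (~v2 \/ v6) and v6 = False: v2 = False.
From (v2 \/ ~v3) and v2 = False: v3 = False.
(v3 \/ ~v5): since v3 = False, the clause reduces to (~v5). v5 = False.
In (~v1 \/ v5), v5 is now false; ~v1 must hold, so v1 = False.

False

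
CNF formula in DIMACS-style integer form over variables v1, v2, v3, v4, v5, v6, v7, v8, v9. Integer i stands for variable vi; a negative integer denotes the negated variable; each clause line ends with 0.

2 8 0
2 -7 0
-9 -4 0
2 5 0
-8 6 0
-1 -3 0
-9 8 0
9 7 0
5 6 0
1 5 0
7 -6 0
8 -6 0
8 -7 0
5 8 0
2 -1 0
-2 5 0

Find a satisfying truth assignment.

Pure literal: v5 appears only positively; assign v5 = True.
Branch on v1: take v1 = False.
Branch on v2: take v2 = True.
The remaining clauses are satisfied by v3 = True, v4 = True, v6 = True, v7 = True, v8 = True, v9 = False.
Every clause has at least one true literal under this assignment.

v1=False, v2=True, v3=True, v4=True, v5=True, v6=True, v7=True, v8=True, v9=False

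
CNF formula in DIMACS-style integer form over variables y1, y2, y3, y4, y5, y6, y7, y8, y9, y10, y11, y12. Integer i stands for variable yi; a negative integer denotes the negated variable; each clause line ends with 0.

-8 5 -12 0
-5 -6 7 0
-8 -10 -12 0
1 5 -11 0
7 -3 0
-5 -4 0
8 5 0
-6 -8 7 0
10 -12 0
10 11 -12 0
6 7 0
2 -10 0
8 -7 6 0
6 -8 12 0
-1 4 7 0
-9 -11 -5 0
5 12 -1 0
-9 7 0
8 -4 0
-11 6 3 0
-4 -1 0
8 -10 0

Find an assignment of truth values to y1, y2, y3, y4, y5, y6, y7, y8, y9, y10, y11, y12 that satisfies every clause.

y1 = False  y2 = False  y3 = False  y4 = False  y5 = True  y6 = True  y7 = True  y8 = True  y9 = False  y10 = False  y11 = False  y12 = False

Check each clause:
  1. {¬y12, y5, ¬y8} — ¬y12 is true.
  2. {y7, ¬y6, ¬y5} — y7 is true.
  3. {¬y12, ¬y8, ¬y10} — ¬y12 is true.
  4. {¬y11, y5, y1} — y5 is true.
  5. {y7, ¬y3} — ¬y3 is true.
  6. {¬y4, ¬y5} — ¬y4 is true.
  7. {y8, y5} — y8 is true.
  8. {¬y8, y7, ¬y6} — y7 is true.
  9. {y10, ¬y12} — ¬y12 is true.
  10. {y10, y11, ¬y12} — ¬y12 is true.
  11. {y7, y6} — y6 is true.
  12. {¬y10, y2} — ¬y10 is true.
  13. {y6, ¬y7, y8} — y8 is true.
  14. {y12, ¬y8, y6} — y6 is true.
  15. {y4, ¬y1, y7} — ¬y1 is true.
  16. {¬y5, ¬y9, ¬y11} — ¬y11 is true.
  17. {y12, y5, ¬y1} — y5 is true.
  18. {¬y9, y7} — ¬y9 is true.
  19. {¬y4, y8} — y8 is true.
  20. {y3, ¬y11, y6} — ¬y11 is true.
  21. {¬y4, ¬y1} — ¬y4 is true.
  22. {¬y10, y8} — y8 is true.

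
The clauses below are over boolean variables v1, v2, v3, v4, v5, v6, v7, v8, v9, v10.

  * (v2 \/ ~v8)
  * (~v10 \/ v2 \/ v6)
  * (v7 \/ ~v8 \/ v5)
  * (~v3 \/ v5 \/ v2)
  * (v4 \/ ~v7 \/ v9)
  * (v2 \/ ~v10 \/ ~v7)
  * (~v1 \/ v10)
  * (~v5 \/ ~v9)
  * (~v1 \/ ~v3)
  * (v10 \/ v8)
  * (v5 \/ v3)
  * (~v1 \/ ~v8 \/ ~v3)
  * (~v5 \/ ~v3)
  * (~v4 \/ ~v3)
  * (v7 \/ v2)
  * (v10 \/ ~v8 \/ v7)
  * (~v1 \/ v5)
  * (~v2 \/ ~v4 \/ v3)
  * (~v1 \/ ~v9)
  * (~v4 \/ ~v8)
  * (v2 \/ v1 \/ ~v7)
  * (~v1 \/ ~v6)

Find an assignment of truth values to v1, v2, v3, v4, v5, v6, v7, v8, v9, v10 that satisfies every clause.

v1=False  v2=True  v3=False  v4=False  v5=True  v6=True  v7=False  v8=False  v9=False  v10=True

Check each clause:
  1. (v2 \/ ~v8) — ~v8 is true.
  2. (v2 \/ v6 \/ ~v10) — v2 is true.
  3. (v7 \/ ~v8 \/ v5) — ~v8 is true.
  4. (v5 \/ ~v3 \/ v2) — ~v3 is true.
  5. (~v7 \/ v4 \/ v9) — ~v7 is true.
  6. (~v7 \/ ~v10 \/ v2) — ~v7 is true.
  7. (~v1 \/ v10) — v10 is true.
  8. (~v9 \/ ~v5) — ~v9 is true.
  9. (~v3 \/ ~v1) — ~v3 is true.
  10. (v8 \/ v10) — v10 is true.
  11. (v5 \/ v3) — v5 is true.
  12. (~v1 \/ ~v8 \/ ~v3) — ~v8 is true.
  13. (~v3 \/ ~v5) — ~v3 is true.
  14. (~v4 \/ ~v3) — ~v4 is true.
  15. (v7 \/ v2) — v2 is true.
  16. (~v8 \/ v10 \/ v7) — ~v8 is true.
  17. (~v1 \/ v5) — v5 is true.
  18. (~v4 \/ v3 \/ ~v2) — ~v4 is true.
  19. (~v9 \/ ~v1) — ~v1 is true.
  20. (~v8 \/ ~v4) — ~v8 is true.
  21. (~v7 \/ v1 \/ v2) — ~v7 is true.
  22. (~v6 \/ ~v1) — ~v1 is true.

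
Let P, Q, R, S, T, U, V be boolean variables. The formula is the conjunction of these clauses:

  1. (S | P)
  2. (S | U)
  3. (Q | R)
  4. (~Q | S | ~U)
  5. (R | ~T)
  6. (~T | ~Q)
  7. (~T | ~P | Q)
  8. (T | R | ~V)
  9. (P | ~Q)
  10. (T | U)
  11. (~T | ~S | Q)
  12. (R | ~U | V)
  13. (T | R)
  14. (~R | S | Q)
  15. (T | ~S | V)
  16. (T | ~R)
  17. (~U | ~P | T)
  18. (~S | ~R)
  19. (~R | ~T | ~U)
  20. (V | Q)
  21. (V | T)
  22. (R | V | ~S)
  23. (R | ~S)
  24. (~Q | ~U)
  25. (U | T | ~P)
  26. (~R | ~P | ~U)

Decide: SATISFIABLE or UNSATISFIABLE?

T = True:
  propagation gives R=True, Q=False, P=False, S=True; an empty clause results — contradiction.
T = False:
  propagation gives U=True, R=True; an empty clause results — contradiction.
Every branch closes, so no satisfying assignment exists.

UNSATISFIABLE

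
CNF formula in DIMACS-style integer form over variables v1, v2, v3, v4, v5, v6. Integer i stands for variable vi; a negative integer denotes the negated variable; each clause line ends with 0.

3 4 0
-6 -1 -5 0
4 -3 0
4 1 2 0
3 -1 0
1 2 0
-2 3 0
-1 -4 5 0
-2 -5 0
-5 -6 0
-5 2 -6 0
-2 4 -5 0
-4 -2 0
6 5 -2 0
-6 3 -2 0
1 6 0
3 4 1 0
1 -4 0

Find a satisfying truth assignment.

Try v1 = True.
  then v3 is forced to True.
  then v4 is forced to True.
  then v5 is forced to True.
  then v6 is forced to False.
  then v2 is forced to False.
Every clause has at least one true literal under this assignment.

v1 = T, v2 = F, v3 = T, v4 = T, v5 = T, v6 = F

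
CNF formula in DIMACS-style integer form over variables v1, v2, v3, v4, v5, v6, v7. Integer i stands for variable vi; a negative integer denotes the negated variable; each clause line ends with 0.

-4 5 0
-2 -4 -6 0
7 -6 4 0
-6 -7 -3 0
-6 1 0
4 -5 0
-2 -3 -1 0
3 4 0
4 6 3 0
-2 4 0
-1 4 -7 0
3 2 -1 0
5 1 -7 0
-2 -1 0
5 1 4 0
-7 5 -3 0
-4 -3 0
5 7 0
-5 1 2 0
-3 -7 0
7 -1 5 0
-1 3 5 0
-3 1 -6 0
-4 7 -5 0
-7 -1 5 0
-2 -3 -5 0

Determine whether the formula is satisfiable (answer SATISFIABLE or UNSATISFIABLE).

SATISFIABLE

Set v1 = False and propagate.
  then v6 is forced to False.
Branch on v2: take v2 = True.
  then v4 is forced to True.
  then v5 is forced to True.
  then v3 is forced to False.
  then v7 is forced to True.
So v1 = False, v2 = True, v3 = False, v4 = True, v5 = True, v6 = False, v7 = True is a satisfying assignment.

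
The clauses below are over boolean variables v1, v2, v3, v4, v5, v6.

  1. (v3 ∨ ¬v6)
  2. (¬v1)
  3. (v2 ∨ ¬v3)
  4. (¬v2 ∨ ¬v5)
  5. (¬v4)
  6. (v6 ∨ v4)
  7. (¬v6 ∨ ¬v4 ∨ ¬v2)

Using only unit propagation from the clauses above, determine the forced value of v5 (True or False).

False

(¬v1) stands alone — v1 = False.
(¬v4) is a unit clause: v4 = False.
(v4 ∨ v6) with v4 = False leaves only v6, so v6 = True.
(v3 ∨ ¬v6) with v6 = True leaves only v3, so v3 = True.
(¬v3 ∨ v2) with v3 = True leaves only v2, so v2 = True.
In (¬v5 ∨ ¬v2), ¬v2 is now false; ¬v5 must hold, so v5 = False.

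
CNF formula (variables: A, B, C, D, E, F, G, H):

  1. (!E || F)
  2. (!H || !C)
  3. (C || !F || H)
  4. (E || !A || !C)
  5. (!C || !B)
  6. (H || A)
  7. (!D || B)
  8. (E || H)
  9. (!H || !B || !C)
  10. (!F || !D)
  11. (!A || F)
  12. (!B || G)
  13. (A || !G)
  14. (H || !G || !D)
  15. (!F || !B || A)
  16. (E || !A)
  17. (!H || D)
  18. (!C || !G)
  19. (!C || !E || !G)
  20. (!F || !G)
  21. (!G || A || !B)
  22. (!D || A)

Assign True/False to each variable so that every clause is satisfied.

A = True, B = False, C = True, D = False, E = True, F = True, G = False, H = False

Set A = True and propagate.
  then F is forced to True.
  then D is forced to False.
  then E is forced to True.
  then H is forced to False.
  then C is forced to True.
  then B is forced to False.
  then G is forced to False.
Check each clause:
  1. (!E || F) — F is true.
  2. (!C || !H) — !H is true.
  3. (C || !F || H) — C is true.
  4. (!C || !A || E) — E is true.
  5. (!C || !B) — !B is true.
  6. (H || A) — A is true.
  7. (B || !D) — !D is true.
  8. (E || H) — E is true.
  9. (!C || !H || !B) — !H is true.
  10. (!F || !D) — !D is true.
  11. (!A || F) — F is true.
  12. (!B || G) — !B is true.
  13. (!G || A) — !G is true.
  14. (!D || !G || H) — !G is true.
  15. (!F || A || !B) — A is true.
  16. (!A || E) — E is true.
  17. (!H || D) — !H is true.
  18. (!G || !C) — !G is true.
  19. (!G || !C || !E) — !G is true.
  20. (!F || !G) — !G is true.
  21. (!B || A || !G) — !G is true.
  22. (A || !D) — A is true.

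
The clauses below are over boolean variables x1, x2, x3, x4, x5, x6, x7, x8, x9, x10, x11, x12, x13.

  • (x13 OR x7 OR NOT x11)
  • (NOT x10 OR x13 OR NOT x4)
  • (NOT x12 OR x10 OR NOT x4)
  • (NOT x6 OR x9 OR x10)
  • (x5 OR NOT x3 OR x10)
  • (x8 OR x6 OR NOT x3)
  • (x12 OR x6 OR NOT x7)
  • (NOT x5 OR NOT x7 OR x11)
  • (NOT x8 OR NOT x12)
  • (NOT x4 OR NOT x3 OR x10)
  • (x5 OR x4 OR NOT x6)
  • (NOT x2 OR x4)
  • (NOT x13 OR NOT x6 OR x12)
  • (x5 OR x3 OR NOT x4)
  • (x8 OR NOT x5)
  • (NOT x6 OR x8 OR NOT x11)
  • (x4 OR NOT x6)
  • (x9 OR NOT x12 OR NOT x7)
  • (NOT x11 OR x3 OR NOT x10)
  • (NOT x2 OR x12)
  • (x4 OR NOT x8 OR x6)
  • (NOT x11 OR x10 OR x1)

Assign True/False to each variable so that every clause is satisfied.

x1=0  x2=0  x3=1  x4=1  x5=0  x6=1  x7=0  x8=0  x9=0  x10=1  x11=0  x12=1  x13=1

Check each clause:
  1. (x7 OR NOT x11 OR x13) — x13 is true.
  2. (x13 OR NOT x4 OR NOT x10) — x13 is true.
  3. (NOT x4 OR x10 OR NOT x12) — x10 is true.
  4. (x10 OR NOT x6 OR x9) — x10 is true.
  5. (x5 OR NOT x3 OR x10) — x10 is true.
  6. (x6 OR NOT x3 OR x8) — x6 is true.
  7. (NOT x7 OR x12 OR x6) — NOT x7 is true.
  8. (NOT x7 OR NOT x5 OR x11) — NOT x7 is true.
  9. (NOT x12 OR NOT x8) — NOT x8 is true.
  10. (x10 OR NOT x4 OR NOT x3) — x10 is true.
  11. (NOT x6 OR x4 OR x5) — x4 is true.
  12. (x4 OR NOT x2) — x4 is true.
  13. (NOT x6 OR NOT x13 OR x12) — x12 is true.
  14. (NOT x4 OR x5 OR x3) — x3 is true.
  15. (x8 OR NOT x5) — NOT x5 is true.
  16. (NOT x11 OR x8 OR NOT x6) — NOT x11 is true.
  17. (NOT x6 OR x4) — x4 is true.
  18. (x9 OR NOT x7 OR NOT x12) — NOT x7 is true.
  19. (NOT x10 OR x3 OR NOT x11) — x3 is true.
  20. (x12 OR NOT x2) — x12 is true.
  21. (NOT x8 OR x6 OR x4) — NOT x8 is true.
  22. (x1 OR x10 OR NOT x11) — x10 is true.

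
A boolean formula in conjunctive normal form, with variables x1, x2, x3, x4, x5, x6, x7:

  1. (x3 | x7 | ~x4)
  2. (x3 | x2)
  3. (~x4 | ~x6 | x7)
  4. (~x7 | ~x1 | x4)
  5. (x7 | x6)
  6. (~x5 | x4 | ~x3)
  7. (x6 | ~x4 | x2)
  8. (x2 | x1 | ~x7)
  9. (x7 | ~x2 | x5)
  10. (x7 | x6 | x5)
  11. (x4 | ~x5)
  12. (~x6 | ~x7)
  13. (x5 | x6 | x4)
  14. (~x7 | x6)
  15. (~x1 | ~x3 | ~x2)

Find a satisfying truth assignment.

Set x1 = False and propagate.
Set x2 = False and propagate.
  then x3 is forced to True.
  then x7 is forced to False.
  then x6 is forced to True.
  then x4 is forced to False.
  then x5 is forced to False.
Every clause has at least one true literal under this assignment.

x1=F, x2=F, x3=T, x4=F, x5=F, x6=T, x7=F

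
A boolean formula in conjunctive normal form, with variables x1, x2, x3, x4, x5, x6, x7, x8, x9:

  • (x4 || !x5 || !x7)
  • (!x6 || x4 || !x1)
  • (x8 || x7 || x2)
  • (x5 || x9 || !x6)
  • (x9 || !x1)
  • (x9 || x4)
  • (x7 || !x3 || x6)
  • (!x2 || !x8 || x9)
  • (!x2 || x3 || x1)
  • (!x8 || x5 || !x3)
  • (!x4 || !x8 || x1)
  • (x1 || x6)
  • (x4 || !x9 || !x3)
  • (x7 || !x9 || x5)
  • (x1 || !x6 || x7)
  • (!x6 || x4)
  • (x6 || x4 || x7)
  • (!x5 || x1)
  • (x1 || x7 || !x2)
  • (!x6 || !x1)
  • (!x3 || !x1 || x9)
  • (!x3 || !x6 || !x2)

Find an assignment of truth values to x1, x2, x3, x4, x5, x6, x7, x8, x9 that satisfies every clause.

x1=T, x2=T, x3=F, x4=T, x5=T, x6=F, x7=T, x8=F, x9=T

Check each clause:
  1. (!x7 || !x5 || x4) — x4 is true.
  2. (!x6 || !x1 || x4) — !x6 is true.
  3. (x7 || x8 || x2) — x2 is true.
  4. (x5 || !x6 || x9) — x9 is true.
  5. (!x1 || x9) — x9 is true.
  6. (x4 || x9) — x9 is true.
  7. (x6 || !x3 || x7) — !x3 is true.
  8. (!x8 || x9 || !x2) — !x8 is true.
  9. (x3 || x1 || !x2) — x1 is true.
  10. (x5 || !x3 || !x8) — !x8 is true.
  11. (x1 || !x4 || !x8) — !x8 is true.
  12. (x1 || x6) — x1 is true.
  13. (!x9 || !x3 || x4) — x4 is true.
  14. (!x9 || x7 || x5) — x5 is true.
  15. (x7 || !x6 || x1) — x1 is true.
  16. (x4 || !x6) — !x6 is true.
  17. (x4 || x7 || x6) — x4 is true.
  18. (x1 || !x5) — x1 is true.
  19. (!x2 || x1 || x7) — x1 is true.
  20. (!x1 || !x6) — !x6 is true.
  21. (x9 || !x1 || !x3) — x9 is true.
  22. (!x3 || !x6 || !x2) — !x6 is true.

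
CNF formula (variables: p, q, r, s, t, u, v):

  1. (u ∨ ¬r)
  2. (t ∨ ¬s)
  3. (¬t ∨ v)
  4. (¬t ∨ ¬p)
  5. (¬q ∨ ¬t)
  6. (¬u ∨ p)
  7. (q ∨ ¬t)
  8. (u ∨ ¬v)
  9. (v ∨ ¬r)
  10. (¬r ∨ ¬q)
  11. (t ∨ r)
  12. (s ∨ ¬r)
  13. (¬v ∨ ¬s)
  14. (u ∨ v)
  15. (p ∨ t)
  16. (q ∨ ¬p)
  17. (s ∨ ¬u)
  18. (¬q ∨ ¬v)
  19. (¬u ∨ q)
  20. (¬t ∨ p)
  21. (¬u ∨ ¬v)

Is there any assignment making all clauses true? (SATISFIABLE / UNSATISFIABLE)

UNSATISFIABLE

t = True:
  propagation gives v=True, p=False; an empty clause results — contradiction.
t = False:
  propagation gives s=False, r=True; an empty clause results — contradiction.
Every branch closes, so no satisfying assignment exists.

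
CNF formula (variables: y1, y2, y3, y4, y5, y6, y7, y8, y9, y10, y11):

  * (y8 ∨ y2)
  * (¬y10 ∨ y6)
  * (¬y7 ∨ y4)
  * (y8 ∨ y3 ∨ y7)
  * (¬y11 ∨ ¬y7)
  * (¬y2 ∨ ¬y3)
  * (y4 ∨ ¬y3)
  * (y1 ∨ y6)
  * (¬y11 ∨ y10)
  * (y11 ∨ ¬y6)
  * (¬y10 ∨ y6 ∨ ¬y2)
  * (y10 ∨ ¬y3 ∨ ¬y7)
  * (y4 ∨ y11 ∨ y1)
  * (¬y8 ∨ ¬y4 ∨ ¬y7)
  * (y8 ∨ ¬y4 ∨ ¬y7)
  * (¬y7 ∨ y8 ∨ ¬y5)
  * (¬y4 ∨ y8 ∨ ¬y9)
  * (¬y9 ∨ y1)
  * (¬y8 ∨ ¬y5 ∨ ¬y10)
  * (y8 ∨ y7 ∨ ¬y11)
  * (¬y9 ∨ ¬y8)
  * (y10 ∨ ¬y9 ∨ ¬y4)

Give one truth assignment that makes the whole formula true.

y1=True  y2=True  y3=False  y4=True  y5=False  y6=True  y7=False  y8=True  y9=False  y10=True  y11=True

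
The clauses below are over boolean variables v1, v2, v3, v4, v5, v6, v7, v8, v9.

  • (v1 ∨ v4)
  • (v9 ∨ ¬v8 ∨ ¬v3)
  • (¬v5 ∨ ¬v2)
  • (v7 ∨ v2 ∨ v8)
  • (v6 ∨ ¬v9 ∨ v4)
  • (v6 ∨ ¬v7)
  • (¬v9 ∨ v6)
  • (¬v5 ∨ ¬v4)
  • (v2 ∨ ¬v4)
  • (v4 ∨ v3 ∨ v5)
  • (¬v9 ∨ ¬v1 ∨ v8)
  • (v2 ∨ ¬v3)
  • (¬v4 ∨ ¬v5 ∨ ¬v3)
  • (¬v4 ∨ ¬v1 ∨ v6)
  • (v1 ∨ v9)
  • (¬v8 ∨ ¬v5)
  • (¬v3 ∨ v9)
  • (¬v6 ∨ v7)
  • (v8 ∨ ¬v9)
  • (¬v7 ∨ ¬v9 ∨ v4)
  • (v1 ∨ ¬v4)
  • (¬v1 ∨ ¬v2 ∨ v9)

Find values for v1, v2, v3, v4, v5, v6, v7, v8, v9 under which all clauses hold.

v1 = 1  v2 = 1  v3 = 0  v4 = 1  v5 = 0  v6 = 1  v7 = 1  v8 = 1  v9 = 1

Check each clause:
  1. (v1 ∨ v4) — v1 is true.
  2. (¬v3 ∨ v9 ∨ ¬v8) — v9 is true.
  3. (¬v5 ∨ ¬v2) — ¬v5 is true.
  4. (v7 ∨ v8 ∨ v2) — v8 is true.
  5. (¬v9 ∨ v6 ∨ v4) — v4 is true.
  6. (¬v7 ∨ v6) — v6 is true.
  7. (¬v9 ∨ v6) — v6 is true.
  8. (¬v5 ∨ ¬v4) — ¬v5 is true.
  9. (v2 ∨ ¬v4) — v2 is true.
  10. (v3 ∨ v5 ∨ v4) — v4 is true.
  11. (¬v1 ∨ v8 ∨ ¬v9) — v8 is true.
  12. (v2 ∨ ¬v3) — v2 is true.
  13. (¬v3 ∨ ¬v5 ∨ ¬v4) — ¬v5 is true.
  14. (v6 ∨ ¬v4 ∨ ¬v1) — v6 is true.
  15. (v9 ∨ v1) — v9 is true.
  16. (¬v8 ∨ ¬v5) — ¬v5 is true.
  17. (v9 ∨ ¬v3) — v9 is true.
  18. (v7 ∨ ¬v6) — v7 is true.
  19. (¬v9 ∨ v8) — v8 is true.
  20. (v4 ∨ ¬v9 ∨ ¬v7) — v4 is true.
  21. (¬v4 ∨ v1) — v1 is true.
  22. (¬v1 ∨ ¬v2 ∨ v9) — v9 is true.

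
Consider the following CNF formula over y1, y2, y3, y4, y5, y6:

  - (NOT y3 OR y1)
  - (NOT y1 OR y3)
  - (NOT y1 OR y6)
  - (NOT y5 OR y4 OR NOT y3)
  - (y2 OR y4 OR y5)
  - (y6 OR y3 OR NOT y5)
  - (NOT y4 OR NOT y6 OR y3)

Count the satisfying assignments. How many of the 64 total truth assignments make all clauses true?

Split on y3, then y1.
  y3=T, y1=T: 5 of the 16 assignments to (y2,y4,y5,y6) work.
  y3=T, y1=F: a clause becomes empty — 0.
  y3=F, y1=T: a clause becomes empty — 0.
  y3=F, y1=F: 6 of the 16 assignments to (y2,y4,y5,y6) work.
Total: 5 + 0 + 0 + 6 = 11.

11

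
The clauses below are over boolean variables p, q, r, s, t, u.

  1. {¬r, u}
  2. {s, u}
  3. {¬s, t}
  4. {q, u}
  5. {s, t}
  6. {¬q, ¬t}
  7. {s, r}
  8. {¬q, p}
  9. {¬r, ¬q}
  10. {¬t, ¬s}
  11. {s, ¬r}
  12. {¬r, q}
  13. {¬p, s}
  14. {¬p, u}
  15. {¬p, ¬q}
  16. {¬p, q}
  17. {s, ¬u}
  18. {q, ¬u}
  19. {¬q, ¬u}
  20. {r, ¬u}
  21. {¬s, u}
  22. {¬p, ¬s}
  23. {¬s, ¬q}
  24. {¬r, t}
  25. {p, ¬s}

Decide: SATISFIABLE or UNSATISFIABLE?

UNSATISFIABLE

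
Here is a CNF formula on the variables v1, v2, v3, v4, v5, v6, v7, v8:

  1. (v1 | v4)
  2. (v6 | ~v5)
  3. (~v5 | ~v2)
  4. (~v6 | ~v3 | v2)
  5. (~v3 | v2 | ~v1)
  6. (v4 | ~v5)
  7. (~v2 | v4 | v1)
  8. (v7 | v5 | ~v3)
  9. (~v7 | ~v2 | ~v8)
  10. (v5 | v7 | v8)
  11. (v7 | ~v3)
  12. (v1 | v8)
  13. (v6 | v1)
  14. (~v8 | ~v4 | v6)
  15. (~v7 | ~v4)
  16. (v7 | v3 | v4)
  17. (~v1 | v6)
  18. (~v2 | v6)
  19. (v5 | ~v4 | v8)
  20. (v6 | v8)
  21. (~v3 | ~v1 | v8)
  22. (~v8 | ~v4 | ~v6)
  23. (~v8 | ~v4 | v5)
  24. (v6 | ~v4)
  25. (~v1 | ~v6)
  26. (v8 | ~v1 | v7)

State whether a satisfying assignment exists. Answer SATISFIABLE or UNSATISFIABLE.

v4 = True:
  propagation gives v7=False, v3=False, v6=True, v8=False; an empty clause results — contradiction.
v4 = False:
  propagation gives v1=True, v5=False, v6=True; an empty clause results — contradiction.
Every branch closes, so no satisfying assignment exists.

UNSATISFIABLE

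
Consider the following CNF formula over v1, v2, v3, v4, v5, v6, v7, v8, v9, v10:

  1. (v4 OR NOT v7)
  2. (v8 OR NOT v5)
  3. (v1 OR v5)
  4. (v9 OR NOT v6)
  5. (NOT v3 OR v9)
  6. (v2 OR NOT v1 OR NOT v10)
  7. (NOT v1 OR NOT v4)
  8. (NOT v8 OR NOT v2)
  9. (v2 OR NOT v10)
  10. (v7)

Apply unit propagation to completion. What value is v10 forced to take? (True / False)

False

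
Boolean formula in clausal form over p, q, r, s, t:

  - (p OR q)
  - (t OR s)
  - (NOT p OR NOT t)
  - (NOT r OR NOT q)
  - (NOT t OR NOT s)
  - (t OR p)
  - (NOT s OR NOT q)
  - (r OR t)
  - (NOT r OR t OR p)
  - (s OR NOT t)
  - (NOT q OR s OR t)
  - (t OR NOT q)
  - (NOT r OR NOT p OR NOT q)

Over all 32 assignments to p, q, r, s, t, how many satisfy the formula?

1

The models are:
  p=1 q=0 r=1 s=1 t=0
That's 1 in total.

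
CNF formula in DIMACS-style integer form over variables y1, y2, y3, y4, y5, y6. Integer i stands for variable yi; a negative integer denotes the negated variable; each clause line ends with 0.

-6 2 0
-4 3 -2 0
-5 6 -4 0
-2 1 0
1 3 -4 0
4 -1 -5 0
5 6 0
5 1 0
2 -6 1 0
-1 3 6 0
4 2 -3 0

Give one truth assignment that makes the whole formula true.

y1 = 0, y2 = 0, y3 = 0, y4 = 0, y5 = 1, y6 = 0

Check each clause:
  1. {¬y6, y2} — ¬y6 is true.
  2. {¬y4, y3, ¬y2} — ¬y4 is true.
  3. {¬y4, ¬y5, y6} — ¬y4 is true.
  4. {¬y2, y1} — ¬y2 is true.
  5. {y1, ¬y4, y3} — ¬y4 is true.
  6. {¬y1, ¬y5, y4} — ¬y1 is true.
  7. {y5, y6} — y5 is true.
  8. {y1, y5} — y5 is true.
  9. {y1, ¬y6, y2} — ¬y6 is true.
  10. {y3, y6, ¬y1} — ¬y1 is true.
  11. {y2, ¬y3, y4} — ¬y3 is true.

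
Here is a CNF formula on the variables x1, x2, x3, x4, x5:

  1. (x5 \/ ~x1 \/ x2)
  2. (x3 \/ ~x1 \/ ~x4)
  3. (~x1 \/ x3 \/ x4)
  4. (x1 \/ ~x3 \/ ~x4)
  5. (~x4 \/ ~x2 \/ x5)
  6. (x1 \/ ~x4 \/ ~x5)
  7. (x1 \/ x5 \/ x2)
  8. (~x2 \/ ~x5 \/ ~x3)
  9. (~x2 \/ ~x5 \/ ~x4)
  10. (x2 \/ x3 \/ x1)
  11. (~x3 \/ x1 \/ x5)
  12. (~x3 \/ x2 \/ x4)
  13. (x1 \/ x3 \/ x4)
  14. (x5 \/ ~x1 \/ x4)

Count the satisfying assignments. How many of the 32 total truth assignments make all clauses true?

The models are:
  x1=T x2=F x3=T x4=T x5=T
That's 1 in total.

1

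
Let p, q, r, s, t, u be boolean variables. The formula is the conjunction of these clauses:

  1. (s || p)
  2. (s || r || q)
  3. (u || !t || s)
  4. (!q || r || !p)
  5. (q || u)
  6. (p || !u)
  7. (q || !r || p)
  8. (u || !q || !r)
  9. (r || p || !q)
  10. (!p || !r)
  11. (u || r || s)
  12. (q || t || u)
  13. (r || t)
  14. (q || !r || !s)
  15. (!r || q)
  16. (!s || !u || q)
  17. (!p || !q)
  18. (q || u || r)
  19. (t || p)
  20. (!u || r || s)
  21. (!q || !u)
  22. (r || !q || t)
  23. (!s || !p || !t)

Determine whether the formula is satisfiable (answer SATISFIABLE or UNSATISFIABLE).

q = True:
  propagation gives p=False, s=True, u=False, r=False; an empty clause results — contradiction.
q = False:
  propagation gives u=True, p=True, r=False, s=True; an empty clause results — contradiction.
Every branch closes, so no satisfying assignment exists.

UNSATISFIABLE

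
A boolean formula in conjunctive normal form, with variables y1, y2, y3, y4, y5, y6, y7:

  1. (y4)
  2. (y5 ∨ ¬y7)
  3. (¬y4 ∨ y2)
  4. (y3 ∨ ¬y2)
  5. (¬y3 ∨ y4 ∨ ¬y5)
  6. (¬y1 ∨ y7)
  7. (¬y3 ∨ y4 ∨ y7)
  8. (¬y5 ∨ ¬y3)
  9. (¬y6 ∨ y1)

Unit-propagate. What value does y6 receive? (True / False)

Unit clause (y4) sets y4 = True.
From (y2 ∨ ¬y4) and y4 = True: y2 = True.
From (y3 ∨ ¬y2) and y2 = True: y3 = True.
(¬y3 ∨ ¬y5) with y3 = True leaves only ¬y5, so y5 = False.
(y5 ∨ ¬y7): since y5 = False, the clause reduces to (¬y7). y7 = False.
In (y7 ∨ ¬y1), y7 is now false; ¬y1 must hold, so y1 = False.
(¬y6 ∨ y1): since y1 = False, the clause reduces to (¬y6). y6 = False.

False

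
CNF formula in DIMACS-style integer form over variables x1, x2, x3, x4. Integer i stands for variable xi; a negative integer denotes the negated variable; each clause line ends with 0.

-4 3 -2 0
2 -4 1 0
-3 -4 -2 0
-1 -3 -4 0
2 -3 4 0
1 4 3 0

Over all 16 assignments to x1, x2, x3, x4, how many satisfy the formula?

5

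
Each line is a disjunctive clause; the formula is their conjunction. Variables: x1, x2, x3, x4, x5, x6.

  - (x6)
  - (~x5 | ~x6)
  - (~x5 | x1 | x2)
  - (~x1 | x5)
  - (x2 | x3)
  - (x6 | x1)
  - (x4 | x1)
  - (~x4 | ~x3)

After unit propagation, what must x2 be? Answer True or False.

True

(x6) stands alone — x6 = True.
(~x6 | ~x5): since x6 = True, the clause reduces to (~x5). x5 = False.
(x5 | ~x1) with x5 = False leaves only ~x1, so x1 = False.
(x4 | x1) with x1 = False leaves only x4, so x4 = True.
(~x3 | ~x4) with x4 = True leaves only ~x3, so x3 = False.
(x3 | x2) with x3 = False leaves only x2, so x2 = True.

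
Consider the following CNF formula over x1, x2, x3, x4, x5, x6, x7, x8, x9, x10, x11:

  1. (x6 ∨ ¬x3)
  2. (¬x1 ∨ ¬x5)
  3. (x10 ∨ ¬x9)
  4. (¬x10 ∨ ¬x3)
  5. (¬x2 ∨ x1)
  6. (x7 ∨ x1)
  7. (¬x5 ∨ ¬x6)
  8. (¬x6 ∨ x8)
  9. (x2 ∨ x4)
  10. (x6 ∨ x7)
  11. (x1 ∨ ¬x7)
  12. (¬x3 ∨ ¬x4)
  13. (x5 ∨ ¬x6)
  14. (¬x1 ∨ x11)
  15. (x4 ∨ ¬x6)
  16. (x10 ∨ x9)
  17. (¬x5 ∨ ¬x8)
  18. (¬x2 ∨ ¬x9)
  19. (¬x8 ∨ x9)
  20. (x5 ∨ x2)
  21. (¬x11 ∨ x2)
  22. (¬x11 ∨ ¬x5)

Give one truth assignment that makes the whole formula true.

Pure literal: x3 appears only negated; assign x3 = False.
Try x1 = True.
  then x5 is forced to False.
  then x6 is forced to False.
  then x7 is forced to True.
  then x11 is forced to True.
  then x2 is forced to True.
  then x9 is forced to False.
  then x10 is forced to True.
  then x8 is forced to False.
x4 is now unconstrained; take x4 = False.
Check each clause:
  1. (x6 ∨ ¬x3) — ¬x3 is true.
  2. (¬x5 ∨ ¬x1) — ¬x5 is true.
  3. (x10 ∨ ¬x9) — x10 is true.
  4. (¬x10 ∨ ¬x3) — ¬x3 is true.
  5. (x1 ∨ ¬x2) — x1 is true.
  6. (x7 ∨ x1) — x1 is true.
  7. (¬x5 ∨ ¬x6) — ¬x6 is true.
  8. (¬x6 ∨ x8) — ¬x6 is true.
  9. (x2 ∨ x4) — x2 is true.
  10. (x7 ∨ x6) — x7 is true.
  11. (¬x7 ∨ x1) — x1 is true.
  12. (¬x4 ∨ ¬x3) — ¬x4 is true.
  13. (¬x6 ∨ x5) — ¬x6 is true.
  14. (¬x1 ∨ x11) — x11 is true.
  15. (¬x6 ∨ x4) — ¬x6 is true.
  16. (x10 ∨ x9) — x10 is true.
  17. (¬x8 ∨ ¬x5) — ¬x8 is true.
  18. (¬x2 ∨ ¬x9) — ¬x9 is true.
  19. (x9 ∨ ¬x8) — ¬x8 is true.
  20. (x5 ∨ x2) — x2 is true.
  21. (x2 ∨ ¬x11) — x2 is true.
  22. (¬x5 ∨ ¬x11) — ¬x5 is true.

x1=1, x2=1, x3=0, x4=0, x5=0, x6=0, x7=1, x8=0, x9=0, x10=1, x11=1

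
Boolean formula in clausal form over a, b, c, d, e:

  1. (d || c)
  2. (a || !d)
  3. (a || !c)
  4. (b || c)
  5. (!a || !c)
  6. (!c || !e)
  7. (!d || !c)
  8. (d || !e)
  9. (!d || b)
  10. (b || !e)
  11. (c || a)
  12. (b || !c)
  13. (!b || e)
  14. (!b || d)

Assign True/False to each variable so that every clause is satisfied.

a=True, b=True, c=False, d=True, e=True

Check each clause:
  1. (d || c) — d is true.
  2. (!d || a) — a is true.
  3. (!c || a) — a is true.
  4. (b || c) — b is true.
  5. (!c || !a) — !c is true.
  6. (!e || !c) — !c is true.
  7. (!d || !c) — !c is true.
  8. (d || !e) — d is true.
  9. (!d || b) — b is true.
  10. (b || !e) — b is true.
  11. (c || a) — a is true.
  12. (b || !c) — b is true.
  13. (e || !b) — e is true.
  14. (!b || d) — d is true.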